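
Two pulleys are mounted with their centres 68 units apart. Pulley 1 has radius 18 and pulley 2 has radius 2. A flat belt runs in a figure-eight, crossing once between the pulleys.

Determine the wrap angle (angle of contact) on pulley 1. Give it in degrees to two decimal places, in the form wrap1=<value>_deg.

crossed belt: β = asin((r1+r2)/C) = asin(20/68) = 17.1046°
wrap1 = wrap2 = π + 2β = 214.2093°

wrap1=214.21_deg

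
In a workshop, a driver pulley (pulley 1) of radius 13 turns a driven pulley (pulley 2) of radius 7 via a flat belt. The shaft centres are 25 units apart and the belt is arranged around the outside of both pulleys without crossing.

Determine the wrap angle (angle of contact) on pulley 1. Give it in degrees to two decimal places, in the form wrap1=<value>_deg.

wrap1=207.77_deg

open belt: β = asin((r2−r1)/C) = asin(-6/25) = -13.8865°
wrap1 = π − 2β = 207.7731°
wrap2 = π + 2β = 152.2269°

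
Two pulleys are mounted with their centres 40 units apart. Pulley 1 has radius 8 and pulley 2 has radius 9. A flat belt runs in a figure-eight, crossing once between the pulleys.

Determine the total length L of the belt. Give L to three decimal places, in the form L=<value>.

L=140.747

crossed belt: β = asin((r1+r2)/C) = asin(17/40) = 25.1507°
wrap1 = wrap2 = π + 2β = 230.3013°
tangent length = C·cosβ = 36.2077
L = (r1+r2)·wrap + 2·C·cosβ = 17·4.0195 + 2·36.2077 = 140.7472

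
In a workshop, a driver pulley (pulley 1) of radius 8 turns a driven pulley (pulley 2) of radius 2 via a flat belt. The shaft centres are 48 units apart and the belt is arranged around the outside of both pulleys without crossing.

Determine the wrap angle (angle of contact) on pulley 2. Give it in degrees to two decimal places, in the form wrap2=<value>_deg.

open belt: β = asin((r2−r1)/C) = asin(-6/48) = -7.1808°
wrap1 = π − 2β = 194.3615°
wrap2 = π + 2β = 165.6385°

wrap2=165.64_deg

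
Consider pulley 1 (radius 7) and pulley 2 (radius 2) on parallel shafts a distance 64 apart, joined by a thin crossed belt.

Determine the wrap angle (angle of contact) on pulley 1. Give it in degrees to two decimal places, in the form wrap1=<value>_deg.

crossed belt: β = asin((r1+r2)/C) = asin(9/64) = 8.0840°
wrap1 = wrap2 = π + 2β = 196.1680°

wrap1=196.17_deg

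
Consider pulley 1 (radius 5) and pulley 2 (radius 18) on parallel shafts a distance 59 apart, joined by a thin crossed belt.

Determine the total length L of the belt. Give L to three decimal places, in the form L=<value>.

L=199.342

crossed belt: β = asin((r1+r2)/C) = asin(23/59) = 22.9440°
wrap1 = wrap2 = π + 2β = 225.8879°
tangent length = C·cosβ = 54.3323
L = (r1+r2)·wrap + 2·C·cosβ = 23·3.9425 + 2·54.3323 = 199.3418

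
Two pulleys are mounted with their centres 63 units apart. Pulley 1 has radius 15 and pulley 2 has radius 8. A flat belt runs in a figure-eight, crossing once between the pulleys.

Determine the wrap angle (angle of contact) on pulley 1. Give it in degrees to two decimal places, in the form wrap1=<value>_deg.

wrap1=222.82_deg

crossed belt: β = asin((r1+r2)/C) = asin(23/63) = 21.4125°
wrap1 = wrap2 = π + 2β = 222.8249°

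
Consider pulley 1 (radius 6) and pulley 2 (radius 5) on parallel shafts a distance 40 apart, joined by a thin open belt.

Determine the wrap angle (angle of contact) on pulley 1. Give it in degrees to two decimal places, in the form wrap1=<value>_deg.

wrap1=182.87_deg

open belt: β = asin((r2−r1)/C) = asin(-1/40) = -1.4325°
wrap1 = π − 2β = 182.8651°
wrap2 = π + 2β = 177.1349°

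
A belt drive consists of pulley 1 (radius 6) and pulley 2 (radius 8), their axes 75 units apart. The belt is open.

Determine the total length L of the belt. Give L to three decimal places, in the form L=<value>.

L=194.036

open belt: β = asin((r2−r1)/C) = asin(2/75) = 1.5281°
wrap1 = π − 2β = 176.9439°
wrap2 = π + 2β = 183.0561°
tangent length = C·cosβ = 74.9733
L = r1·wrap1 + r2·wrap2 + 2·C·cosβ = 6·3.0883 + 8·3.1949 + 2·74.9733 = 194.0356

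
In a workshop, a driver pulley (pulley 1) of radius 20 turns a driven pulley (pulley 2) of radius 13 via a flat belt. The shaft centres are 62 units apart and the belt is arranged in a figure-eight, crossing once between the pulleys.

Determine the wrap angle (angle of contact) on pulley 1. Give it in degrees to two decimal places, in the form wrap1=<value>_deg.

crossed belt: β = asin((r1+r2)/C) = asin(33/62) = 32.1582°
wrap1 = wrap2 = π + 2β = 244.3163°

wrap1=244.32_deg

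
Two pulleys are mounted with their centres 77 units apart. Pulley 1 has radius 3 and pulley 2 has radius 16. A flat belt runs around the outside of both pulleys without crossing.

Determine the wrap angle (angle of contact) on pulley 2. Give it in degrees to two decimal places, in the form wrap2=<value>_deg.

wrap2=199.44_deg

open belt: β = asin((r2−r1)/C) = asin(13/77) = 9.7199°
wrap1 = π − 2β = 160.5603°
wrap2 = π + 2β = 199.4397°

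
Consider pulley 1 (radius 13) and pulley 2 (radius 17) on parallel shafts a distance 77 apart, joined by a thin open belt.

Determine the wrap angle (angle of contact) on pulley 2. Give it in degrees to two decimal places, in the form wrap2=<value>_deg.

open belt: β = asin((r2−r1)/C) = asin(4/77) = 2.9777°
wrap1 = π − 2β = 174.0445°
wrap2 = π + 2β = 185.9555°

wrap2=185.96_deg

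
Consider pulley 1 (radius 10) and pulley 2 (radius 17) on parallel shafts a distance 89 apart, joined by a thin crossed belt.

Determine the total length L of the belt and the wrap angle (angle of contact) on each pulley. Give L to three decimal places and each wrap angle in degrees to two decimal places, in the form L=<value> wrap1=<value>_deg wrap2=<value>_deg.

crossed belt: β = asin((r1+r2)/C) = asin(27/89) = 17.6602°
wrap1 = wrap2 = π + 2β = 215.3203°
tangent length = C·cosβ = 84.8057
L = (r1+r2)·wrap + 2·C·cosβ = 27·3.7580 + 2·84.8057 = 271.0786

L=271.079 wrap1=215.32_deg wrap2=215.32_deg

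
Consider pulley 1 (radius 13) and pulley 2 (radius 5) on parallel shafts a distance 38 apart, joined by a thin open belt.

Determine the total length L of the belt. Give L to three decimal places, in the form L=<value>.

L=134.239

open belt: β = asin((r2−r1)/C) = asin(-8/38) = -12.1532°
wrap1 = π − 2β = 204.3064°
wrap2 = π + 2β = 155.6936°
tangent length = C·cosβ = 37.1484
L = r1·wrap1 + r2·wrap2 + 2·C·cosβ = 13·3.5658 + 5·2.7174 + 2·37.1484 = 134.2392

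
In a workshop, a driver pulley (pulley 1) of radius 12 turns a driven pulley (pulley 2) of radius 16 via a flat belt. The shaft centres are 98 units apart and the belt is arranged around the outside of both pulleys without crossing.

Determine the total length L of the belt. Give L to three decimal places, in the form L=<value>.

open belt: β = asin((r2−r1)/C) = asin(4/98) = 2.3393°
wrap1 = π − 2β = 175.3215°
wrap2 = π + 2β = 184.6785°
tangent length = C·cosβ = 97.9183
L = r1·wrap1 + r2·wrap2 + 2·C·cosβ = 12·3.0599 + 16·3.2232 + 2·97.9183 = 284.1279

L=284.128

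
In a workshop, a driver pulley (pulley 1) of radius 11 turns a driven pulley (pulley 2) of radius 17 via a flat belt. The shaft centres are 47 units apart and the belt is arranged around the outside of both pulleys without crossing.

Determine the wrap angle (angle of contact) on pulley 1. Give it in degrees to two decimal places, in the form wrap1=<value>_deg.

open belt: β = asin((r2−r1)/C) = asin(6/47) = 7.3344°
wrap1 = π − 2β = 165.3313°
wrap2 = π + 2β = 194.6687°

wrap1=165.33_deg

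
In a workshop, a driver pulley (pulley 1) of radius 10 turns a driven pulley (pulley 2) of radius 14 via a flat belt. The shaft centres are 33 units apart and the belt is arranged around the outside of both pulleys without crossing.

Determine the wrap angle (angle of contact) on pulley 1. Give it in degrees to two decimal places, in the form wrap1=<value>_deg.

open belt: β = asin((r2−r1)/C) = asin(4/33) = 6.9621°
wrap1 = π − 2β = 166.0759°
wrap2 = π + 2β = 193.9241°

wrap1=166.08_deg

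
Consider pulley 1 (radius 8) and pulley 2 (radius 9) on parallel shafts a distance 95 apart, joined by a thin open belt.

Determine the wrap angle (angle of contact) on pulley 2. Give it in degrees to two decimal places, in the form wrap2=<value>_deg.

wrap2=181.21_deg

open belt: β = asin((r2−r1)/C) = asin(1/95) = 0.6031°
wrap1 = π − 2β = 178.7938°
wrap2 = π + 2β = 181.2062°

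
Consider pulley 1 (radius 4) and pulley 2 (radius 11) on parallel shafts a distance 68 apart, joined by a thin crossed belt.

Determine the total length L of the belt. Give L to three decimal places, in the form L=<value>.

crossed belt: β = asin((r1+r2)/C) = asin(15/68) = 12.7436°
wrap1 = wrap2 = π + 2β = 205.4872°
tangent length = C·cosβ = 66.3250
L = (r1+r2)·wrap + 2·C·cosβ = 15·3.5864 + 2·66.3250 = 186.4463

L=186.446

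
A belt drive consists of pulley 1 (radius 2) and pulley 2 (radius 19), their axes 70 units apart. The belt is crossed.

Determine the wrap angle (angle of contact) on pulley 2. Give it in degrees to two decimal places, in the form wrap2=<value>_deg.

crossed belt: β = asin((r1+r2)/C) = asin(21/70) = 17.4576°
wrap1 = wrap2 = π + 2β = 214.9152°

wrap2=214.92_deg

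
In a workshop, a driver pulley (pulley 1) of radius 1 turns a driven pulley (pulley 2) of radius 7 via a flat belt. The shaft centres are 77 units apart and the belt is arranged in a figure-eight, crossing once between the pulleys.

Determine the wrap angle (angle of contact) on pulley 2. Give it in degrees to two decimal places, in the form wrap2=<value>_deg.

wrap2=191.93_deg

crossed belt: β = asin((r1+r2)/C) = asin(8/77) = 5.9636°
wrap1 = wrap2 = π + 2β = 191.9271°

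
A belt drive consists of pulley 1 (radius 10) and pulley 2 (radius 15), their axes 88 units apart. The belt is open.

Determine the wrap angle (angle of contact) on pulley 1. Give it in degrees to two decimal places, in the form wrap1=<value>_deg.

open belt: β = asin((r2−r1)/C) = asin(5/88) = 3.2572°
wrap1 = π − 2β = 173.4856°
wrap2 = π + 2β = 186.5144°

wrap1=173.49_deg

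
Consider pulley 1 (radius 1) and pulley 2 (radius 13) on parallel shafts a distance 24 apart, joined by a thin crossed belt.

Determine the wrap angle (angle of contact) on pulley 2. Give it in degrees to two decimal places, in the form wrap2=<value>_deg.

crossed belt: β = asin((r1+r2)/C) = asin(14/24) = 35.6853°
wrap1 = wrap2 = π + 2β = 251.3707°

wrap2=251.37_deg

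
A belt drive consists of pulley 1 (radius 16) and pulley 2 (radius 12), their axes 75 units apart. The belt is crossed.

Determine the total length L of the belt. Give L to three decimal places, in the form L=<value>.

crossed belt: β = asin((r1+r2)/C) = asin(28/75) = 21.9213°
wrap1 = wrap2 = π + 2β = 223.8427°
tangent length = C·cosβ = 69.5773
L = (r1+r2)·wrap + 2·C·cosβ = 28·3.9068 + 2·69.5773 = 248.5448

L=248.545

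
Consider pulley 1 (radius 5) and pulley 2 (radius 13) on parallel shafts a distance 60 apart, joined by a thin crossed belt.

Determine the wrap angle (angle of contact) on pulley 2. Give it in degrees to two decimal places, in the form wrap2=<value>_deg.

wrap2=214.92_deg

crossed belt: β = asin((r1+r2)/C) = asin(18/60) = 17.4576°
wrap1 = wrap2 = π + 2β = 214.9152°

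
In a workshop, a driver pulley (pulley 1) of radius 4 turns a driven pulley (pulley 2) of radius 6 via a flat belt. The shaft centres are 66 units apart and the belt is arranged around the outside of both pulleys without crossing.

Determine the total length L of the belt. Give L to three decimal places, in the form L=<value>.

open belt: β = asin((r2−r1)/C) = asin(2/66) = 1.7365°
wrap1 = π − 2β = 176.5270°
wrap2 = π + 2β = 183.4730°
tangent length = C·cosβ = 65.9697
L = r1·wrap1 + r2·wrap2 + 2·C·cosβ = 4·3.0810 + 6·3.2022 + 2·65.9697 = 163.4765

L=163.477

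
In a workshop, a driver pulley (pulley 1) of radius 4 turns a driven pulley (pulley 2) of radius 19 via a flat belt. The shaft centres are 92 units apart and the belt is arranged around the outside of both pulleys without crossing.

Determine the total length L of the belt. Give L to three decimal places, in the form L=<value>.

open belt: β = asin((r2−r1)/C) = asin(15/92) = 9.3836°
wrap1 = π − 2β = 161.2328°
wrap2 = π + 2β = 198.7672°
tangent length = C·cosβ = 90.7689
L = r1·wrap1 + r2·wrap2 + 2·C·cosβ = 4·2.8140 + 19·3.4691 + 2·90.7689 = 258.7077

L=258.708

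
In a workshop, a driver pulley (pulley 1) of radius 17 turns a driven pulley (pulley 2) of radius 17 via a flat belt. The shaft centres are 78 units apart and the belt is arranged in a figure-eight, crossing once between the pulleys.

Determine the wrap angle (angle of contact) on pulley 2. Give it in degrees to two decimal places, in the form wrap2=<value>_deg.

crossed belt: β = asin((r1+r2)/C) = asin(34/78) = 25.8424°
wrap1 = wrap2 = π + 2β = 231.6848°

wrap2=231.68_deg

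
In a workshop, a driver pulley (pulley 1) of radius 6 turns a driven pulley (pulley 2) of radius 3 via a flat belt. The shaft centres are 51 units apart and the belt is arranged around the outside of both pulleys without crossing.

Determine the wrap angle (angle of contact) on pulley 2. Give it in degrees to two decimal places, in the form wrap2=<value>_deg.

wrap2=173.26_deg

open belt: β = asin((r2−r1)/C) = asin(-3/51) = -3.3723°
wrap1 = π − 2β = 186.7446°
wrap2 = π + 2β = 173.2554°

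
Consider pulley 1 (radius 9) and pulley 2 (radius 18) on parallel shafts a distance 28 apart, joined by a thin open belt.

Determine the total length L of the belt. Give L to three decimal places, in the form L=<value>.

open belt: β = asin((r2−r1)/C) = asin(9/28) = 18.7493°
wrap1 = π − 2β = 142.5013°
wrap2 = π + 2β = 217.4987°
tangent length = C·cosβ = 26.5141
L = r1·wrap1 + r2·wrap2 + 2·C·cosβ = 9·2.4871 + 18·3.7961 + 2·26.5141 = 143.7416

L=143.742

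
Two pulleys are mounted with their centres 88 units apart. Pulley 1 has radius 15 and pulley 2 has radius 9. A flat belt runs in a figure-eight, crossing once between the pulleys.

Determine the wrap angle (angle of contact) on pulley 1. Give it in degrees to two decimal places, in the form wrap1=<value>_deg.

wrap1=211.65_deg

crossed belt: β = asin((r1+r2)/C) = asin(24/88) = 15.8266°
wrap1 = wrap2 = π + 2β = 211.6532°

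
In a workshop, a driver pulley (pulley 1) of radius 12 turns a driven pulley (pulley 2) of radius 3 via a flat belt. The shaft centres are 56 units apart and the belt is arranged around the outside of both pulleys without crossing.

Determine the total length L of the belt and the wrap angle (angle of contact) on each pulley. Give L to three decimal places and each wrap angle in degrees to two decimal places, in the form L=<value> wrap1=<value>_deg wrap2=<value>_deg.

L=160.573 wrap1=198.50_deg wrap2=161.50_deg

open belt: β = asin((r2−r1)/C) = asin(-9/56) = -9.2484°
wrap1 = π − 2β = 198.4967°
wrap2 = π + 2β = 161.5033°
tangent length = C·cosβ = 55.2721
L = r1·wrap1 + r2·wrap2 + 2·C·cosβ = 12·3.4644 + 3·2.8188 + 2·55.2721 = 160.5735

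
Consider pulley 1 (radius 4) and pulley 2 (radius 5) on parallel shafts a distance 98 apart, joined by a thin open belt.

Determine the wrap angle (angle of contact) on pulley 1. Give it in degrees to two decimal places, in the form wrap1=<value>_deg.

wrap1=178.83_deg

open belt: β = asin((r2−r1)/C) = asin(1/98) = 0.5847°
wrap1 = π − 2β = 178.8307°
wrap2 = π + 2β = 181.1693°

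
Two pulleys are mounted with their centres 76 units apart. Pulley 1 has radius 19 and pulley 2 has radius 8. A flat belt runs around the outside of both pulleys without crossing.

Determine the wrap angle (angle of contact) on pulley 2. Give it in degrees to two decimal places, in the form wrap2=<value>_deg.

wrap2=163.36_deg

open belt: β = asin((r2−r1)/C) = asin(-11/76) = -8.3220°
wrap1 = π − 2β = 196.6441°
wrap2 = π + 2β = 163.3559°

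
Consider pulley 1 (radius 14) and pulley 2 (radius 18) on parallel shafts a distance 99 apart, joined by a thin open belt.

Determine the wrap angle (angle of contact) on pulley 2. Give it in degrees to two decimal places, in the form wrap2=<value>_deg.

wrap2=184.63_deg

open belt: β = asin((r2−r1)/C) = asin(4/99) = 2.3156°
wrap1 = π − 2β = 175.3688°
wrap2 = π + 2β = 184.6312°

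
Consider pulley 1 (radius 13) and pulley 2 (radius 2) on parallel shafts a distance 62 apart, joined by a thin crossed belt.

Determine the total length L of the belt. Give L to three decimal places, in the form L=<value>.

crossed belt: β = asin((r1+r2)/C) = asin(15/62) = 14.0008°
wrap1 = wrap2 = π + 2β = 208.0016°
tangent length = C·cosβ = 60.1581
L = (r1+r2)·wrap + 2·C·cosβ = 15·3.6303 + 2·60.1581 = 174.7709

L=174.771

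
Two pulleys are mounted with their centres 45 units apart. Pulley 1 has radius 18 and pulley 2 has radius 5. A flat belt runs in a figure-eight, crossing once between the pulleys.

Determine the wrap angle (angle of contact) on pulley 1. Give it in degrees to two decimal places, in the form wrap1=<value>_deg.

wrap1=241.48_deg

crossed belt: β = asin((r1+r2)/C) = asin(23/45) = 30.7379°
wrap1 = wrap2 = π + 2β = 241.4757°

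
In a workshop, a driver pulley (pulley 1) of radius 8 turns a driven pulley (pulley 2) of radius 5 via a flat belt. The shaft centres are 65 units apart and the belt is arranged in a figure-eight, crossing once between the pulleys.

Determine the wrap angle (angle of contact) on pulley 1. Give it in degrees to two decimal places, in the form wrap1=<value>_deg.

crossed belt: β = asin((r1+r2)/C) = asin(13/65) = 11.5370°
wrap1 = wrap2 = π + 2β = 203.0739°

wrap1=203.07_deg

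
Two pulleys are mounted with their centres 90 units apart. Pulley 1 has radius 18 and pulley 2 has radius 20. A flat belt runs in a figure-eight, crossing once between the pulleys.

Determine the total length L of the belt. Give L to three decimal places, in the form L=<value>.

crossed belt: β = asin((r1+r2)/C) = asin(38/90) = 24.9750°
wrap1 = wrap2 = π + 2β = 229.9499°
tangent length = C·cosβ = 81.5843
L = (r1+r2)·wrap + 2·C·cosβ = 38·4.0134 + 2·81.5843 = 315.6772

L=315.677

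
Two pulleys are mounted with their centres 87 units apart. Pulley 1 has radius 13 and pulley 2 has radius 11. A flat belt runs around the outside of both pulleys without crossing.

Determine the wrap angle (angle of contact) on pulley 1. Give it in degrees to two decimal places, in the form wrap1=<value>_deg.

open belt: β = asin((r2−r1)/C) = asin(-2/87) = -1.3173°
wrap1 = π − 2β = 182.6345°
wrap2 = π + 2β = 177.3655°

wrap1=182.63_deg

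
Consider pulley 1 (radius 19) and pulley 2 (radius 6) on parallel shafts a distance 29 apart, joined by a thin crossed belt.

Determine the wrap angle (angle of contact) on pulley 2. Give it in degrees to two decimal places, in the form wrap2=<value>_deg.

crossed belt: β = asin((r1+r2)/C) = asin(25/29) = 59.5497°
wrap1 = wrap2 = π + 2β = 299.0994°

wrap2=299.10_deg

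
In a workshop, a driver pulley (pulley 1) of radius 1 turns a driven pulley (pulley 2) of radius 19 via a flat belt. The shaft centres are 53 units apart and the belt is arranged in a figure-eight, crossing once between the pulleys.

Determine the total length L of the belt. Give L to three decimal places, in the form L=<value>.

L=176.473

crossed belt: β = asin((r1+r2)/C) = asin(20/53) = 22.1702°
wrap1 = wrap2 = π + 2β = 224.3403°
tangent length = C·cosβ = 49.0816
L = (r1+r2)·wrap + 2·C·cosβ = 20·3.9155 + 2·49.0816 = 176.4727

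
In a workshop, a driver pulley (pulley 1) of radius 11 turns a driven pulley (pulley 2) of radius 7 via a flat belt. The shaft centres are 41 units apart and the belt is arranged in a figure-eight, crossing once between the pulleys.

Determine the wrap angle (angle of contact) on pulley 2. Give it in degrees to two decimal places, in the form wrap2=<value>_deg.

wrap2=232.08_deg

crossed belt: β = asin((r1+r2)/C) = asin(18/41) = 26.0416°
wrap1 = wrap2 = π + 2β = 232.0833°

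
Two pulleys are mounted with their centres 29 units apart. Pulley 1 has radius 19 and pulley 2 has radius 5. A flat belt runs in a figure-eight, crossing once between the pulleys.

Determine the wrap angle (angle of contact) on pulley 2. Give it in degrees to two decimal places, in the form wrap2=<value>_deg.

crossed belt: β = asin((r1+r2)/C) = asin(24/29) = 55.8516°
wrap1 = wrap2 = π + 2β = 291.7032°

wrap2=291.70_deg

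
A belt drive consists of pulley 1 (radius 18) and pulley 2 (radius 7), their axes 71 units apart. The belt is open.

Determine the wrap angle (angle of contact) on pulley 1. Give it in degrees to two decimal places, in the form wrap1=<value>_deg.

open belt: β = asin((r2−r1)/C) = asin(-11/71) = -8.9127°
wrap1 = π − 2β = 197.8254°
wrap2 = π + 2β = 162.1746°

wrap1=197.83_deg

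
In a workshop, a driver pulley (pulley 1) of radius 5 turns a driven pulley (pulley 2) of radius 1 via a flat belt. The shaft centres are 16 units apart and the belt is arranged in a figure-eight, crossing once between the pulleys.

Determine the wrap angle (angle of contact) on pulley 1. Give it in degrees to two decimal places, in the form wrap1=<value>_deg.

wrap1=224.05_deg

crossed belt: β = asin((r1+r2)/C) = asin(6/16) = 22.0243°
wrap1 = wrap2 = π + 2β = 224.0486°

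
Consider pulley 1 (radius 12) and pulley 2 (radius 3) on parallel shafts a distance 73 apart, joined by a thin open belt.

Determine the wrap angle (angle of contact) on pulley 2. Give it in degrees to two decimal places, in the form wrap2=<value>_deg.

wrap2=165.84_deg

open belt: β = asin((r2−r1)/C) = asin(-9/73) = -7.0819°
wrap1 = π − 2β = 194.1638°
wrap2 = π + 2β = 165.8362°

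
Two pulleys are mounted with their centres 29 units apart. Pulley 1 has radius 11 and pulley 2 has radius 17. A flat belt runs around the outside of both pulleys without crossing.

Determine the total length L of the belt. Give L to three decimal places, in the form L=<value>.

L=147.210

open belt: β = asin((r2−r1)/C) = asin(6/29) = 11.9405°
wrap1 = π − 2β = 156.1189°
wrap2 = π + 2β = 203.8811°
tangent length = C·cosβ = 28.3725
L = r1·wrap1 + r2·wrap2 + 2·C·cosβ = 11·2.7248 + 17·3.5584 + 2·28.3725 = 147.2105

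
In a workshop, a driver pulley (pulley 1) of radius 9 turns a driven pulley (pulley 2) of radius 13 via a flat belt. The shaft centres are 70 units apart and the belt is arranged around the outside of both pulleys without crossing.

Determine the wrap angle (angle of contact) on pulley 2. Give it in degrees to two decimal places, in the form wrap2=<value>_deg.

open belt: β = asin((r2−r1)/C) = asin(4/70) = 3.2758°
wrap1 = π − 2β = 173.4483°
wrap2 = π + 2β = 186.5517°

wrap2=186.55_deg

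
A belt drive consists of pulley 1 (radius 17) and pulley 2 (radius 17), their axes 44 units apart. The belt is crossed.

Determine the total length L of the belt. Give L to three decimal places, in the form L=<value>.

crossed belt: β = asin((r1+r2)/C) = asin(34/44) = 50.5994°
wrap1 = wrap2 = π + 2β = 281.1989°
tangent length = C·cosβ = 27.9285
L = (r1+r2)·wrap + 2·C·cosβ = 34·4.9078 + 2·27.9285 = 222.7237

L=222.724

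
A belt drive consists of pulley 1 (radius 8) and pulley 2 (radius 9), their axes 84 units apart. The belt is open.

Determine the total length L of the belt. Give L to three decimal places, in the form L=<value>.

L=221.419

open belt: β = asin((r2−r1)/C) = asin(1/84) = 0.6821°
wrap1 = π − 2β = 178.6358°
wrap2 = π + 2β = 181.3642°
tangent length = C·cosβ = 83.9940
L = r1·wrap1 + r2·wrap2 + 2·C·cosβ = 8·3.1178 + 9·3.1654 + 2·83.9940 = 221.4190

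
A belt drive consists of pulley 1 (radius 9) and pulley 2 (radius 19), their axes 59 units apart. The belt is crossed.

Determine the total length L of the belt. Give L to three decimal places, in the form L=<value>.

crossed belt: β = asin((r1+r2)/C) = asin(28/59) = 28.3318°
wrap1 = wrap2 = π + 2β = 236.6635°
tangent length = C·cosβ = 51.9326
L = (r1+r2)·wrap + 2·C·cosβ = 28·4.1306 + 2·51.9326 = 219.5209

L=219.521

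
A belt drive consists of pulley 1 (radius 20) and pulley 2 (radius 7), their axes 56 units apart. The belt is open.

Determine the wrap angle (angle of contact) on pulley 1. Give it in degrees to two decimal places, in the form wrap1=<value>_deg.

wrap1=206.85_deg

open belt: β = asin((r2−r1)/C) = asin(-13/56) = -13.4233°
wrap1 = π − 2β = 206.8465°
wrap2 = π + 2β = 153.1535°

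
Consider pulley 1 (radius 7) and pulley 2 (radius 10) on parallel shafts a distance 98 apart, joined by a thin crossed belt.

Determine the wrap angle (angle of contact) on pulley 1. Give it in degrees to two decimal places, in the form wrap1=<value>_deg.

crossed belt: β = asin((r1+r2)/C) = asin(17/98) = 9.9896°
wrap1 = wrap2 = π + 2β = 199.9792°

wrap1=199.98_deg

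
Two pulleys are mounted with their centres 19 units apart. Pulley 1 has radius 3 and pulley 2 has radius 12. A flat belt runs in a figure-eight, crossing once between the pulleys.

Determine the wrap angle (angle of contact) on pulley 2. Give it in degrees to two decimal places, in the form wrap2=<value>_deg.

wrap2=284.27_deg

crossed belt: β = asin((r1+r2)/C) = asin(15/19) = 52.1364°
wrap1 = wrap2 = π + 2β = 284.2727°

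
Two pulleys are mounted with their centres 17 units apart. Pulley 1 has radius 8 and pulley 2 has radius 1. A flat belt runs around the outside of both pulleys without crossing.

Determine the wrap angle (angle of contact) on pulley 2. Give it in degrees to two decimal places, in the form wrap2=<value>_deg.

wrap2=131.37_deg

open belt: β = asin((r2−r1)/C) = asin(-7/17) = -24.3157°
wrap1 = π − 2β = 228.6315°
wrap2 = π + 2β = 131.3685°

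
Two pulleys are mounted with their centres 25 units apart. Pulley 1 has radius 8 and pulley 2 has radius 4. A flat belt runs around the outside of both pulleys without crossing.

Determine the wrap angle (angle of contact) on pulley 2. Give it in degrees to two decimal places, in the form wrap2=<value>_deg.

open belt: β = asin((r2−r1)/C) = asin(-4/25) = -9.2069°
wrap1 = π − 2β = 198.4138°
wrap2 = π + 2β = 161.5862°

wrap2=161.59_deg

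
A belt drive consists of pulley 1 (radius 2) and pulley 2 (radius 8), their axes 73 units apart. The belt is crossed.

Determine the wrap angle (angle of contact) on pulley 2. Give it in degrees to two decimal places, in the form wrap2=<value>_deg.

wrap2=195.75_deg

crossed belt: β = asin((r1+r2)/C) = asin(10/73) = 7.8735°
wrap1 = wrap2 = π + 2β = 195.7470°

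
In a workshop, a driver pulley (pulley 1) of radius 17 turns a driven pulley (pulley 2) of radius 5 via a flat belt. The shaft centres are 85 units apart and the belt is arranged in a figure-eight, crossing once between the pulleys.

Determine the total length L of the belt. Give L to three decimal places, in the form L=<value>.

crossed belt: β = asin((r1+r2)/C) = asin(22/85) = 15.0003°
wrap1 = wrap2 = π + 2β = 210.0005°
tangent length = C·cosβ = 82.1036
L = (r1+r2)·wrap + 2·C·cosβ = 22·3.6652 + 2·82.1036 = 244.8416

L=244.842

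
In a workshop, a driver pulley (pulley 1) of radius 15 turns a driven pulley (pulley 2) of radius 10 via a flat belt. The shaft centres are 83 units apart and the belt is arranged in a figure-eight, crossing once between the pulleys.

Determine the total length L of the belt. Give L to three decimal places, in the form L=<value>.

crossed belt: β = asin((r1+r2)/C) = asin(25/83) = 17.5300°
wrap1 = wrap2 = π + 2β = 215.0600°
tangent length = C·cosβ = 79.1454
L = (r1+r2)·wrap + 2·C·cosβ = 25·3.7535 + 2·79.1454 = 252.1285

L=252.128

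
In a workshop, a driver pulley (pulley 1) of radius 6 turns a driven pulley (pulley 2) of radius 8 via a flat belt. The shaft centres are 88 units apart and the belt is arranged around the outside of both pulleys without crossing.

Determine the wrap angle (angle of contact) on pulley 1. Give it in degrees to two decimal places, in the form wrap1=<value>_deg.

wrap1=177.40_deg

open belt: β = asin((r2−r1)/C) = asin(2/88) = 1.3023°
wrap1 = π − 2β = 177.3954°
wrap2 = π + 2β = 182.6046°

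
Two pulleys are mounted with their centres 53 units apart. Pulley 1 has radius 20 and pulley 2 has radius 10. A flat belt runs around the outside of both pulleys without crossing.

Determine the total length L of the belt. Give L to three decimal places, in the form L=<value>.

open belt: β = asin((r2−r1)/C) = asin(-10/53) = -10.8757°
wrap1 = π − 2β = 201.7514°
wrap2 = π + 2β = 158.2486°
tangent length = C·cosβ = 52.0481
L = r1·wrap1 + r2·wrap2 + 2·C·cosβ = 20·3.5212 + 10·2.7620 + 2·52.0481 = 202.1402

L=202.140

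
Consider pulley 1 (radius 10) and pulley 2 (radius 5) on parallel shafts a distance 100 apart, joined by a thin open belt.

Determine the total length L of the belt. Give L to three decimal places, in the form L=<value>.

L=247.374

open belt: β = asin((r2−r1)/C) = asin(-5/100) = -2.8660°
wrap1 = π − 2β = 185.7320°
wrap2 = π + 2β = 174.2680°
tangent length = C·cosβ = 99.8749
L = r1·wrap1 + r2·wrap2 + 2·C·cosβ = 10·3.2416 + 5·3.0416 + 2·99.8749 = 247.3739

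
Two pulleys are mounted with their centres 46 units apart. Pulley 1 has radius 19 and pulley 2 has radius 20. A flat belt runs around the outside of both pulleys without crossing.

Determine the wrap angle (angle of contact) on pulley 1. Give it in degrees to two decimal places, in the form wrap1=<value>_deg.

open belt: β = asin((r2−r1)/C) = asin(1/46) = 1.2457°
wrap1 = π − 2β = 177.5087°
wrap2 = π + 2β = 182.4913°

wrap1=177.51_deg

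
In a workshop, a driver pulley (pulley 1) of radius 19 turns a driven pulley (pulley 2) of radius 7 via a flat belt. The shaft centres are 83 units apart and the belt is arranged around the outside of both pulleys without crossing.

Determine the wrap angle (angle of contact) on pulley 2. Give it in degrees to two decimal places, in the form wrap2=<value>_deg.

open belt: β = asin((r2−r1)/C) = asin(-12/83) = -8.3129°
wrap1 = π − 2β = 196.6257°
wrap2 = π + 2β = 163.3743°

wrap2=163.37_deg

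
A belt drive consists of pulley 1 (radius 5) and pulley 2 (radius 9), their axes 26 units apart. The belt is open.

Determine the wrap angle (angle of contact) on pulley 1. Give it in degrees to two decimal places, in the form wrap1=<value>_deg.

wrap1=162.30_deg

open belt: β = asin((r2−r1)/C) = asin(4/26) = 8.8499°
wrap1 = π − 2β = 162.3002°
wrap2 = π + 2β = 197.6998°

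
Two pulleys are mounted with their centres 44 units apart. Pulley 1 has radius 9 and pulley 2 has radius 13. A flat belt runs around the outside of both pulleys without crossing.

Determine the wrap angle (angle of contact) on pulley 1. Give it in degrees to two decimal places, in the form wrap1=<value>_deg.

open belt: β = asin((r2−r1)/C) = asin(4/44) = 5.2159°
wrap1 = π − 2β = 169.5682°
wrap2 = π + 2β = 190.4318°

wrap1=169.57_deg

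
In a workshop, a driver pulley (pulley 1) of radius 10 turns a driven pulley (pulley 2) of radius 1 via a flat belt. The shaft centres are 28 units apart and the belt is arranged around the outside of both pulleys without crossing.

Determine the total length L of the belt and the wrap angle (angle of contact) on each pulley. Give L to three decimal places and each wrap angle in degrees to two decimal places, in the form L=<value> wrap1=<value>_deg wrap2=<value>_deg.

L=93.476 wrap1=217.50_deg wrap2=142.50_deg

open belt: β = asin((r2−r1)/C) = asin(-9/28) = -18.7493°
wrap1 = π − 2β = 217.4987°
wrap2 = π + 2β = 142.5013°
tangent length = C·cosβ = 26.5141
L = r1·wrap1 + r2·wrap2 + 2·C·cosβ = 10·3.7961 + 1·2.4871 + 2·26.5141 = 93.4761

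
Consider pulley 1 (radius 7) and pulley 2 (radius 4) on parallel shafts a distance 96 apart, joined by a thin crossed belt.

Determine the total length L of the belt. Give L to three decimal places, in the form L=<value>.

L=227.819

crossed belt: β = asin((r1+r2)/C) = asin(11/96) = 6.5796°
wrap1 = wrap2 = π + 2β = 193.1592°
tangent length = C·cosβ = 95.3677
L = (r1+r2)·wrap + 2·C·cosβ = 11·3.3713 + 2·95.3677 = 227.8193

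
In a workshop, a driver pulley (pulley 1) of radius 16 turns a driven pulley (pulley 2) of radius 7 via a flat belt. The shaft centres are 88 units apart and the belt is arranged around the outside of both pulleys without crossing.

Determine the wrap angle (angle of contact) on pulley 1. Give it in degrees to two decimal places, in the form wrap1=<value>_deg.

wrap1=191.74_deg

open belt: β = asin((r2−r1)/C) = asin(-9/88) = -5.8701°
wrap1 = π − 2β = 191.7401°
wrap2 = π + 2β = 168.2599°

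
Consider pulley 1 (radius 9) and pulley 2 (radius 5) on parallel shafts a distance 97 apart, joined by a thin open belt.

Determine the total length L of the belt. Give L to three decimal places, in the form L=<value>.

L=238.147

open belt: β = asin((r2−r1)/C) = asin(-4/97) = -2.3634°
wrap1 = π − 2β = 184.7268°
wrap2 = π + 2β = 175.2732°
tangent length = C·cosβ = 96.9175
L = r1·wrap1 + r2·wrap2 + 2·C·cosβ = 9·3.2241 + 5·3.0591 + 2·96.9175 = 238.1473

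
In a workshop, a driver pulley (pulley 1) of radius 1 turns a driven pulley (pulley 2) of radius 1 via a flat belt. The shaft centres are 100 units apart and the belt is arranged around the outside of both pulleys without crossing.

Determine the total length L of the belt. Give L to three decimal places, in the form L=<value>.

L=206.283

open belt: β = asin((r2−r1)/C) = asin(0/100) = 0.0000°
wrap1 = π − 2β = 180.0000°
wrap2 = π + 2β = 180.0000°
tangent length = C·cosβ = 100.0000
L = r1·wrap1 + r2·wrap2 + 2·C·cosβ = 1·3.1416 + 1·3.1416 + 2·100.0000 = 206.2832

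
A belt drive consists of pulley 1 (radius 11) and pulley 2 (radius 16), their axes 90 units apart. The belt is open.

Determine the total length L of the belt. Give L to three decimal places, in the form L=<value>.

L=265.101

open belt: β = asin((r2−r1)/C) = asin(5/90) = 3.1847°
wrap1 = π − 2β = 173.6305°
wrap2 = π + 2β = 186.3695°
tangent length = C·cosβ = 89.8610
L = r1·wrap1 + r2·wrap2 + 2·C·cosβ = 11·3.0304 + 16·3.2528 + 2·89.8610 = 265.1009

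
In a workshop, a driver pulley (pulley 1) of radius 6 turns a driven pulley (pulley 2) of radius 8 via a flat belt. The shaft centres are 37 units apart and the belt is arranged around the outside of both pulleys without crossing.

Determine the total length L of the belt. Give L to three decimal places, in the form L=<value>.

L=118.090

open belt: β = asin((r2−r1)/C) = asin(2/37) = 3.0986°
wrap1 = π − 2β = 173.8028°
wrap2 = π + 2β = 186.1972°
tangent length = C·cosβ = 36.9459
L = r1·wrap1 + r2·wrap2 + 2·C·cosβ = 6·3.0334 + 8·3.2498 + 2·36.9459 = 118.0904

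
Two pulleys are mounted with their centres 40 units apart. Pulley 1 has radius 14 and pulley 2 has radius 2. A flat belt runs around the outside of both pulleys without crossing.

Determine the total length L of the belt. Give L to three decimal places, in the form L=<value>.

open belt: β = asin((r2−r1)/C) = asin(-12/40) = -17.4576°
wrap1 = π − 2β = 214.9152°
wrap2 = π + 2β = 145.0848°
tangent length = C·cosβ = 38.1576
L = r1·wrap1 + r2·wrap2 + 2·C·cosβ = 14·3.7510 + 2·2.5322 + 2·38.1576 = 133.8932

L=133.893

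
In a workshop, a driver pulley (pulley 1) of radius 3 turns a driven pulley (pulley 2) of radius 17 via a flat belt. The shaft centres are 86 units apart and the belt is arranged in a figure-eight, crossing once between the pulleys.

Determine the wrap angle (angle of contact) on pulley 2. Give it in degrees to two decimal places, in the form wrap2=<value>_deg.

crossed belt: β = asin((r1+r2)/C) = asin(20/86) = 13.4477°
wrap1 = wrap2 = π + 2β = 206.8955°

wrap2=206.90_deg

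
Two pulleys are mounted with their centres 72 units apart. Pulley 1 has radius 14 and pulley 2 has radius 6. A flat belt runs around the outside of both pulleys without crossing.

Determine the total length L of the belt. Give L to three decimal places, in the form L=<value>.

open belt: β = asin((r2−r1)/C) = asin(-8/72) = -6.3794°
wrap1 = π − 2β = 192.7587°
wrap2 = π + 2β = 167.2413°
tangent length = C·cosβ = 71.5542
L = r1·wrap1 + r2·wrap2 + 2·C·cosβ = 14·3.3643 + 6·2.9189 + 2·71.5542 = 207.7217

L=207.722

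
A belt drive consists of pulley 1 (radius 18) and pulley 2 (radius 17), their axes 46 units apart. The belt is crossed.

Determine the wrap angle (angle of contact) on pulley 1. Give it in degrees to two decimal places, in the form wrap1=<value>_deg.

wrap1=279.08_deg

crossed belt: β = asin((r1+r2)/C) = asin(35/46) = 49.5409°
wrap1 = wrap2 = π + 2β = 279.0818°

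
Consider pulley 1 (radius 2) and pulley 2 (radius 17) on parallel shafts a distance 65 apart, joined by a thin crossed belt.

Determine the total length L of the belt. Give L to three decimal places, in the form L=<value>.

L=195.285

crossed belt: β = asin((r1+r2)/C) = asin(19/65) = 16.9962°
wrap1 = wrap2 = π + 2β = 213.9923°
tangent length = C·cosβ = 62.1611
L = (r1+r2)·wrap + 2·C·cosβ = 19·3.7349 + 2·62.1611 = 195.2847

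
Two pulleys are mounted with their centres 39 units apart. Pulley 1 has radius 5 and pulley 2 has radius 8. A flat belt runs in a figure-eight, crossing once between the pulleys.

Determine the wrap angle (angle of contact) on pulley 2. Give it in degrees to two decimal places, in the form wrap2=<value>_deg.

wrap2=218.94_deg

crossed belt: β = asin((r1+r2)/C) = asin(13/39) = 19.4712°
wrap1 = wrap2 = π + 2β = 218.9424°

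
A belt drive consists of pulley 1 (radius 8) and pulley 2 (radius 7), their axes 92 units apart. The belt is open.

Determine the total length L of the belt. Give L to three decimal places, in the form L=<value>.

open belt: β = asin((r2−r1)/C) = asin(-1/92) = -0.6228°
wrap1 = π − 2β = 181.2456°
wrap2 = π + 2β = 178.7544°
tangent length = C·cosβ = 91.9946
L = r1·wrap1 + r2·wrap2 + 2·C·cosβ = 8·3.1633 + 7·3.1199 + 2·91.9946 = 231.1348

L=231.135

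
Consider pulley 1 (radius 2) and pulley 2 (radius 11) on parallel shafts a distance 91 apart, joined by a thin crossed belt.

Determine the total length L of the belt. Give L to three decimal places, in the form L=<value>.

crossed belt: β = asin((r1+r2)/C) = asin(13/91) = 8.2132°
wrap1 = wrap2 = π + 2β = 196.4264°
tangent length = C·cosβ = 90.0666
L = (r1+r2)·wrap + 2·C·cosβ = 13·3.4283 + 2·90.0666 = 224.7010

L=224.701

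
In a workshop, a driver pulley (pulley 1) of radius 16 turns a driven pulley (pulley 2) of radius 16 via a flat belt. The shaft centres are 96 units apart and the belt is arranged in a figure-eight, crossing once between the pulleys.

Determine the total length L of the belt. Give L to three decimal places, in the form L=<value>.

L=303.300

crossed belt: β = asin((r1+r2)/C) = asin(32/96) = 19.4712°
wrap1 = wrap2 = π + 2β = 218.9424°
tangent length = C·cosβ = 90.5097
L = (r1+r2)·wrap + 2·C·cosβ = 32·3.8213 + 2·90.5097 = 303.2999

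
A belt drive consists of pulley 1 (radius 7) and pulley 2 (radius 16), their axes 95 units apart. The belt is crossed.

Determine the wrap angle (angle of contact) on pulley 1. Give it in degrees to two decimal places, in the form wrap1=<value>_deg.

wrap1=208.02_deg

crossed belt: β = asin((r1+r2)/C) = asin(23/95) = 14.0108°
wrap1 = wrap2 = π + 2β = 208.0217°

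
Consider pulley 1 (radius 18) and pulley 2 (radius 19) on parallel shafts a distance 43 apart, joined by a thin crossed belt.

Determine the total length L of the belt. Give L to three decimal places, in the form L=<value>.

L=236.734

crossed belt: β = asin((r1+r2)/C) = asin(37/43) = 59.3688°
wrap1 = wrap2 = π + 2β = 298.7377°
tangent length = C·cosβ = 21.9089
L = (r1+r2)·wrap + 2·C·cosβ = 37·5.2140 + 2·21.9089 = 236.7342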